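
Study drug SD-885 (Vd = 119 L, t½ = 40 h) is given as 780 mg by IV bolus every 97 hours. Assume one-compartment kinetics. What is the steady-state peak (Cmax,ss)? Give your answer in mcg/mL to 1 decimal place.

8.1 mcg/mL

k = ln2/t½ = ln2/40 ≈ 0.017329 h⁻¹; fraction remaining f = e^(−kτ) = e^(−0.017329×97) ≈ 0.1862.
Accumulation ratio R = 1/(1 − f) ≈ 1/0.8138 ≈ 1.2288.
Single-dose peak C₀ = D/Vd = 780/119 ≈ 6.555 mcg/mL.
Cmax,ss = C₀/(1 − f) ≈ 6.555/0.8138 ≈ 8.055 mcg/mL.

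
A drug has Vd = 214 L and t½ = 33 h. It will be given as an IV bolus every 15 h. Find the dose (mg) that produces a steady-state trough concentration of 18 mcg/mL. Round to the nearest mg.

1427 mg

τ/t½ = 15/33 ≈ 0.45455, so f = (1/2)^(15/33) ≈ 0.729740.
Cmin,ss = (D/Vd)·f/(1−f), so D = Cmin,ss·Vd·(1−f)/f.
D = 18 × 214 × (1−f)/f ≈ 18 × 214 × 0.37035 ≈ 1426.59 mg.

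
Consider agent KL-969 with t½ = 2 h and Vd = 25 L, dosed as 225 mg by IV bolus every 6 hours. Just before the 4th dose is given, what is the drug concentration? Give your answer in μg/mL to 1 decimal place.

f = (1/2)^(τ/t½) = (1/2)^(6/2) ≈ 0.1250.
C₀ = D/Vd = 225/25 ≈ 9.000 μg/mL.
Before the 4th dose, 3 doses have been given. Superposition: Cmin = C₀·(f + f² + … + f^3).
≈ 9.000 × (0.1250 + 0.0156 + 0.0020) ≈ 9.000 × 0.1426 ≈ 1.283 μg/mL.

1.3 μg/mL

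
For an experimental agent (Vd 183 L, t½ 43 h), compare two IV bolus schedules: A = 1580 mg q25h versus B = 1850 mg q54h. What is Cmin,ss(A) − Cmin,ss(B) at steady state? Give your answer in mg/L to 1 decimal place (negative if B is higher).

Regimen A: f = (1/2)^(25/43) ≈ 0.6683; Cmin,ss = (1580/183)·f/(1−f) ≈ 17.395 mg/L.
Regimen B: f = (1/2)^(54/43) ≈ 0.4188; Cmin,ss = (1850/183)·f/(1−f) ≈ 7.285 mg/L.
Difference ≈ 17.395 − 7.285 ≈ 10.110 mg/L.

10.1 mg/L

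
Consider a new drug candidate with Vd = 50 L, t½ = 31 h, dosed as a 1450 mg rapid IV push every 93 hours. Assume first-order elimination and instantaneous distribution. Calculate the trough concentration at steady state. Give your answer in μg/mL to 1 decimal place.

4.1 μg/mL

τ = 93 h = 3 half-lives, so f = (1/2)^3 = 0.125.
Accumulation ratio R = 1/(1 − f) = 1/0.875 = 8/7.
Single-dose peak C₀ = D/Vd = 1450/50 = 29 μg/mL.
Steady-state peak Cmax,ss = C₀·R = 29 × 8/7 ≈ 33.143 μg/mL.
Steady-state trough Cmin,ss = Cmax,ss·f ≈ 33.143 × 0.125 ≈ 4.143 μg/mL.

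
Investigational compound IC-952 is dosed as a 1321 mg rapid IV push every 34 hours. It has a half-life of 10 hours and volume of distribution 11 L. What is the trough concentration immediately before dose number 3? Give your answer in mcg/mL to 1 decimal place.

12.5 mcg/mL

f = (1/2)^(τ/t½) = (1/2)^(34/10) ≈ 0.0947.
C₀ = D/Vd = 1321/11 ≈ 120.091 mcg/mL.
Before the 3rd dose, 2 doses have been given. Superposition: Cmin = C₀·(f + f²).
≈ 120.091 × (0.0947 + 0.0090) ≈ 120.091 × 0.1037 ≈ 12.453 mcg/mL.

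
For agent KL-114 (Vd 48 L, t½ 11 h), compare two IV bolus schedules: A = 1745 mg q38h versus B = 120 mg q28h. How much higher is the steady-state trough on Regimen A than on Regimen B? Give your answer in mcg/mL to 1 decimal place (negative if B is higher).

3.1 mcg/mL

Regimen A: f = (1/2)^(38/11) ≈ 0.0912; Cmin,ss = (1745/48)·f/(1−f) ≈ 3.648 mcg/mL.
Regimen B: f = (1/2)^(28/11) ≈ 0.1713; Cmin,ss = (120/48)·f/(1−f) ≈ 0.517 mcg/mL.
Difference ≈ 3.648 − 0.517 ≈ 3.131 mcg/mL.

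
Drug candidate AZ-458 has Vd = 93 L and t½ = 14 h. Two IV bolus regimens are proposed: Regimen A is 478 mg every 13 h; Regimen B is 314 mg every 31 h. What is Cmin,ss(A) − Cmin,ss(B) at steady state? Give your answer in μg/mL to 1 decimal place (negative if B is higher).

Regimen A: f = (1/2)^(13/14) ≈ 0.5254; Cmin,ss = (478/93)·f/(1−f) ≈ 5.690 μg/mL.
Regimen B: f = (1/2)^(31/14) ≈ 0.2155; Cmin,ss = (314/93)·f/(1−f) ≈ 0.927 μg/mL.
Difference ≈ 5.690 − 0.927 ≈ 4.763 μg/mL.

4.8 μg/mL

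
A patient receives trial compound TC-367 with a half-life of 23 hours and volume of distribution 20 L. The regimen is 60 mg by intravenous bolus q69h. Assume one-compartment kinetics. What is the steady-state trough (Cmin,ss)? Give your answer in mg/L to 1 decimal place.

τ = 69 h = 3 half-lives, so f = (1/2)^3 = 0.125.
Accumulation ratio R = 1/(1 − f) = 1/0.875 = 8/7.
Single-dose peak C₀ = D/Vd = 60/20 = 3 mg/L.
Steady-state peak Cmax,ss = C₀·R = 3 × 8/7 ≈ 3.429 mg/L.
Steady-state trough Cmin,ss = Cmax,ss·f ≈ 3.429 × 0.125 ≈ 0.429 mg/L.

0.4 mg/L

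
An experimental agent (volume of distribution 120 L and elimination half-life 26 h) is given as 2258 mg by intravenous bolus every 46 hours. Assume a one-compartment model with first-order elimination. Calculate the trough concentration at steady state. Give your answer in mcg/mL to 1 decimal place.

Over one 46-h interval, 46/26 ≈ 1.7692 half-lives elapse, leaving f ≈ 0.2934 of each dose.
Accumulation ratio R = 1/(1 − f) ≈ 1/0.7066 ≈ 1.4152.
Single-dose peak C₀ = D/Vd = 2258/120 ≈ 18.817 mcg/mL.
Steady-state peak Cmax,ss = C₀·R ≈ 18.817 × 1.4152 ≈ 26.630 mcg/mL.
Steady-state trough Cmin,ss = Cmax,ss·f ≈ 26.630 × 0.2934 ≈ 7.813 mcg/mL.

7.8 mcg/mL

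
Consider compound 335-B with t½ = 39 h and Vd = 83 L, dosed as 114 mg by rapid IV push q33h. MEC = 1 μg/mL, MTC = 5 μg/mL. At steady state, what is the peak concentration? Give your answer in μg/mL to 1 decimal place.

τ/t½ = 33/39 ≈ 0.84615, so fraction remaining f = (1/2)^(33/39) ≈ 0.5563.
Accumulation ratio R = 1/(1 − f) ≈ 1/0.4437 ≈ 2.2538.
Each bolus raises the concentration by D/Vd = 114/83 ≈ 1.373 μg/mL.
Steady-state peak Cmax,ss = C₀·R ≈ 1.373 × 2.2538 ≈ 3.094 μg/mL.
Peak 3.1 μg/mL vs MTC 5 μg/mL: below toxic threshold.

3.1 μg/mL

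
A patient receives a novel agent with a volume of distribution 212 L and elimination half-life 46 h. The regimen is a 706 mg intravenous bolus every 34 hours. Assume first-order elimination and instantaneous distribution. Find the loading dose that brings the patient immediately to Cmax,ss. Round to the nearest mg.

f = (1/2)^(34/46) ≈ 0.599100; accumulation ratio R = 1/(1−f) ≈ 2.49439.
Loading dose to hit Cmax,ss on first dose: D_load = D_maint·R ≈ 706 × 2.49439 ≈ 1761.04 mg.

1761 mg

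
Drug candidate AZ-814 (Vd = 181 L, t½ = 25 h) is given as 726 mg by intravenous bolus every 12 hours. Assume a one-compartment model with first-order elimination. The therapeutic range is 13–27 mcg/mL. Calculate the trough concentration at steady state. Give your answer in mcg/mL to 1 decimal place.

τ/t½ = 12/25 ≈ 0.48, so fraction remaining f = (1/2)^(12/25) ≈ 0.7170.
Accumulation ratio R = 1/(1 − f) ≈ 1/0.2830 ≈ 3.5336.
Single-dose peak C₀ = D/Vd = 726/181 ≈ 4.011 mcg/mL.
Steady-state peak Cmax,ss = C₀·R ≈ 4.011 × 3.5336 ≈ 14.173 mcg/mL.
Steady-state trough Cmin,ss = Cmax,ss·f ≈ 14.173 × 0.7170 ≈ 10.162 mcg/mL.
Trough 10.2 mcg/mL vs MEC 13 mcg/mL: subtherapeutic.

10.2 mcg/mL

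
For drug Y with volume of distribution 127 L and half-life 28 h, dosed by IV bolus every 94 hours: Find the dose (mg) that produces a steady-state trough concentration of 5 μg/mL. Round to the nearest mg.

τ/t½ = 94/28 ≈ 3.3571, so f = (1/2)^(94/28) ≈ 0.097589.
Cmin,ss = (D/Vd)·f/(1−f), so D = Cmin,ss·Vd·(1−f)/f.
D = 5 × 127 × (1−f)/f ≈ 5 × 127 × 9.24706 ≈ 5871.88 mg.

5872 mg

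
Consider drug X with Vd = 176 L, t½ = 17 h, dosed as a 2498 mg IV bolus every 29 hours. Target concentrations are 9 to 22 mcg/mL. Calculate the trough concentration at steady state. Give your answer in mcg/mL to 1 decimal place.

Over one 29-h interval, 29/17 ≈ 1.7059 half-lives elapse, leaving f ≈ 0.3065 of each dose.
Accumulation ratio R = 1/(1 − f) ≈ 1/0.6935 ≈ 1.4420.
Single-dose peak C₀ = D/Vd = 2498/176 ≈ 14.193 mcg/mL.
Cmax,ss = C₀/(1 − f) ≈ 14.193/0.6935 ≈ 20.466 mcg/mL.
One interval later, Cmin,ss = Cmax,ss·e^(−kτ) ≈ 20.466 × 0.3065 ≈ 6.273 mcg/mL.
Trough 6.3 mcg/mL vs MEC 9 mcg/mL: subtherapeutic.

6.3 mcg/mL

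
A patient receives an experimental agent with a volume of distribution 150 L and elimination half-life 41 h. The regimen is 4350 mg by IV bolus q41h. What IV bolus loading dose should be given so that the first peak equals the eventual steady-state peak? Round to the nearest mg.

f = (1/2)^(41/41) ≈ 0.500000; accumulation ratio R = 1/(1−f) ≈ 2.00000.
Loading dose to hit Cmax,ss on first dose: D_load = D_maint·R ≈ 4350 × 2.00000 ≈ 8700.00 mg.

8700 mg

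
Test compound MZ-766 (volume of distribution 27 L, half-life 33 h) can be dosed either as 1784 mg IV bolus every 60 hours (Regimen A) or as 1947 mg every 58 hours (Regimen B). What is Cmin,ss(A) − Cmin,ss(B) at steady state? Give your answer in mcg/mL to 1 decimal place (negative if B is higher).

-4.1 mcg/mL

Regimen A: f = (1/2)^(60/33) ≈ 0.2836; Cmin,ss = (1784/27)·f/(1−f) ≈ 26.157 mcg/mL.
Regimen B: f = (1/2)^(58/33) ≈ 0.2957; Cmin,ss = (1947/27)·f/(1−f) ≈ 30.276 mcg/mL.
Difference ≈ 26.157 − 30.276 ≈ -4.119 mcg/mL.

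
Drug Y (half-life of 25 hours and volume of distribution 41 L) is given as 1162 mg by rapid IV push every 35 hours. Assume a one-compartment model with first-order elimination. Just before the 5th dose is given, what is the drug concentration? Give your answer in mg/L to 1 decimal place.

f = (1/2)^(τ/t½) = (1/2)^(35/25) ≈ 0.3789.
C₀ = D/Vd = 1162/41 ≈ 28.341 mg/L.
Before the 5th dose, 4 doses have been given. Superposition: Cmin = C₀·(f + f² + … + f^4).
≈ 28.341 × (0.3789 + 0.1436 + 0.0544 + 0.0206) ≈ 28.341 × 0.5975 ≈ 16.934 mg/L.

16.9 mg/L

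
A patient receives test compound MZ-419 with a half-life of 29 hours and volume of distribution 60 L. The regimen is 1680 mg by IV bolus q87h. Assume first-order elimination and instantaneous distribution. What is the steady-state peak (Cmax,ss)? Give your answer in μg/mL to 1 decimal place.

32.0 μg/mL

The dosing interval is 3 half-lives, so f = 2^(−3) = 0.125.
At steady state, R = 1/(1 − 0.125) = 8/7.
Single-dose peak C₀ = D/Vd = 1680/60 = 28 μg/mL.
Steady-state peak Cmax,ss = C₀·R = 28 × 8/7 ≈ 32.000 μg/mL.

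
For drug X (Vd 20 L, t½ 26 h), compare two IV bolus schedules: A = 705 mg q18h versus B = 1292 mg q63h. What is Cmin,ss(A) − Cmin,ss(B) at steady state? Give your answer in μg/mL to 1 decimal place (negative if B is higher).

Regimen A: f = (1/2)^(18/26) ≈ 0.6189; Cmin,ss = (705/20)·f/(1−f) ≈ 57.245 μg/mL.
Regimen B: f = (1/2)^(63/26) ≈ 0.1865; Cmin,ss = (1292/20)·f/(1−f) ≈ 14.810 μg/mL.
Difference ≈ 57.245 − 14.810 ≈ 42.435 μg/mL.

42.4 μg/mL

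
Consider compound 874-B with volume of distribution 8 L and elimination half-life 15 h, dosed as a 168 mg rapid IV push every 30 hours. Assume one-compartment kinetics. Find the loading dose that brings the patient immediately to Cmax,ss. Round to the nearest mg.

f = (1/2)^(30/15) ≈ 0.250000; accumulation ratio R = 1/(1−f) ≈ 1.33333.
Loading dose to hit Cmax,ss on first dose: D_load = D_maint·R ≈ 168 × 1.33333 ≈ 224.00 mg.

224 mg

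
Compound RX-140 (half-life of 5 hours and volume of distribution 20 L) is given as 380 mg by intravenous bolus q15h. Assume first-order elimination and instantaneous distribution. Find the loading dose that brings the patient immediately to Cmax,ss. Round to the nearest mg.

434 mg

f = (1/2)^(15/5) ≈ 0.125000; accumulation ratio R = 1/(1−f) ≈ 1.14286.
Loading dose to hit Cmax,ss on first dose: D_load = D_maint·R ≈ 380 × 1.14286 ≈ 434.29 mg.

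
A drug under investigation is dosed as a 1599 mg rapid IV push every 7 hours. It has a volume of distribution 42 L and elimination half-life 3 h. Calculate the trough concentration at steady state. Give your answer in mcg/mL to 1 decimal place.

9.4 mcg/mL

τ/t½ = 7/3 ≈ 2.3333, so fraction remaining f = (1/2)^(7/3) ≈ 0.1984.
Single-dose peak C₀ = D/Vd = 1599/42 ≈ 38.071 mcg/mL.
Steady-state trough Cmin,ss = C₀·f/(1−f) ≈ 38.071 × 0.1984/0.8016 ≈ 9.423 mcg/mL.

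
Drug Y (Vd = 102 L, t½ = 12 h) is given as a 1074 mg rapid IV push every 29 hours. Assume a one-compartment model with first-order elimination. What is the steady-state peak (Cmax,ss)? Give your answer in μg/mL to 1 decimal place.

13.0 μg/mL

Over one 29-h interval, 29/12 ≈ 2.4167 half-lives elapse, leaving f ≈ 0.1873 of each dose.
At steady state, accumulation factor R = 1/(1 − e^(−kτ)) ≈ 1.2305.
Each bolus raises the concentration by D/Vd = 1074/102 ≈ 10.529 μg/mL.
Steady-state peak Cmax,ss = C₀·R ≈ 10.529 × 1.2305 ≈ 12.956 μg/mL.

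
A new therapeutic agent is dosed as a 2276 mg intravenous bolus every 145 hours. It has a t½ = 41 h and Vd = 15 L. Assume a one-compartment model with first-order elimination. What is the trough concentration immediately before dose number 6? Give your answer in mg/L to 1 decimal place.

f = (1/2)^(τ/t½) = (1/2)^(145/41) ≈ 0.0862.
C₀ = D/Vd = 2276/15 ≈ 151.733 mg/L.
Before the 6th dose, 5 doses have been given. Superposition: Cmin = C₀·(f + f² + … + f^5).
≈ 151.733 × (0.0862 + 0.0074 + 0.0006 + 0.0001 + 0.0000) ≈ 151.733 × 0.0943 ≈ 14.308 mg/L.

14.3 mg/L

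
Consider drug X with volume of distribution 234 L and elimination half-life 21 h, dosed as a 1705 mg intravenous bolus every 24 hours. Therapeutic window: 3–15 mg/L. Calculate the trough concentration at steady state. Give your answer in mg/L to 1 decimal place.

6.0 mg/L

Over one 24-h interval, 24/21 ≈ 1.1429 half-lives elapse, leaving f ≈ 0.4529 of each dose.
Each bolus raises the concentration by D/Vd = 1705/234 ≈ 7.286 mg/L.
Steady-state trough Cmin,ss = C₀·f/(1−f) ≈ 7.286 × 0.4529/0.5471 ≈ 6.031 mg/L.
Trough 6.0 mg/L vs MEC 3 mg/L: adequate.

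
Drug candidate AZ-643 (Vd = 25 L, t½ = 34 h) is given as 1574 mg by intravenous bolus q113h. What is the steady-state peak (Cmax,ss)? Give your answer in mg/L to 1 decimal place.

τ/t½ = 113/34 ≈ 3.3235, so fraction remaining f = (1/2)^(113/34) ≈ 0.0999.
Accumulation ratio R = 1/(1 − f) ≈ 1/0.9001 ≈ 1.1110.
Single-dose peak C₀ = D/Vd = 1574/25 ≈ 62.960 mg/L.
Steady-state peak Cmax,ss = C₀·R ≈ 62.960 × 1.1110 ≈ 69.949 mg/L.

69.9 mg/L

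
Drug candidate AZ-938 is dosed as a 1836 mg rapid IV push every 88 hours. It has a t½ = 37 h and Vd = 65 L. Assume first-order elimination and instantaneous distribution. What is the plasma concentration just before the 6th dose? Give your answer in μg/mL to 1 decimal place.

f = (1/2)^(τ/t½) = (1/2)^(88/37) ≈ 0.1923.
C₀ = D/Vd = 1836/65 ≈ 28.246 μg/mL.
Before the 6th dose, 5 doses have been given. Superposition: Cmin = C₀·(f + f² + … + f^5).
≈ 28.246 × (0.1923 + 0.0370 + 0.0071 + 0.0014 + 0.0003) ≈ 28.246 × 0.2381 ≈ 6.725 μg/mL.

6.7 μg/mL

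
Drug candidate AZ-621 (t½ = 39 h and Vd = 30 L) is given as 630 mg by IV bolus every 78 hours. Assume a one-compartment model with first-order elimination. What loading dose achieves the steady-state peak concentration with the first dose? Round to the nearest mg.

840 mg

f = (1/2)^(78/39) ≈ 0.250000; accumulation ratio R = 1/(1−f) ≈ 1.33333.
Loading dose to hit Cmax,ss on first dose: D_load = D_maint·R ≈ 630 × 1.33333 ≈ 840.00 mg.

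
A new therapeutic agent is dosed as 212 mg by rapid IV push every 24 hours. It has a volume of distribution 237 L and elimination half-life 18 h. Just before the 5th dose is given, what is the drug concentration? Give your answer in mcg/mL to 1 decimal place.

f = (1/2)^(τ/t½) = (1/2)^(24/18) ≈ 0.3969.
C₀ = D/Vd = 212/237 ≈ 0.895 mcg/mL.
Before the 5th dose, 4 doses have been given. Superposition: Cmin = C₀·(f + f² + … + f^4).
≈ 0.895 × (0.3969 + 0.1575 + 0.0625 + 0.0248) ≈ 0.895 × 0.6417 ≈ 0.574 mcg/mL.

0.6 mcg/mL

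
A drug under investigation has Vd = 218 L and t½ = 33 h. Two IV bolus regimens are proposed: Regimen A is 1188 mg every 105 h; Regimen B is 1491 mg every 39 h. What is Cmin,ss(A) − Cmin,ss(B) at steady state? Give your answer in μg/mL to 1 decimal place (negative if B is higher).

Regimen A: f = (1/2)^(105/33) ≈ 0.1102; Cmin,ss = (1188/218)·f/(1−f) ≈ 0.675 μg/mL.
Regimen B: f = (1/2)^(39/33) ≈ 0.4408; Cmin,ss = (1491/218)·f/(1−f) ≈ 5.391 μg/mL.
Difference ≈ 0.675 − 5.391 ≈ -4.716 μg/mL.

-4.7 μg/mL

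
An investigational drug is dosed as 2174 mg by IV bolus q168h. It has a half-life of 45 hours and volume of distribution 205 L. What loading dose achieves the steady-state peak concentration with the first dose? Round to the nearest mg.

f = (1/2)^(168/45) ≈ 0.075189; accumulation ratio R = 1/(1−f) ≈ 1.08130.
Loading dose to hit Cmax,ss on first dose: D_load = D_maint·R ≈ 2174 × 1.08130 ≈ 2350.75 mg.

2351 mg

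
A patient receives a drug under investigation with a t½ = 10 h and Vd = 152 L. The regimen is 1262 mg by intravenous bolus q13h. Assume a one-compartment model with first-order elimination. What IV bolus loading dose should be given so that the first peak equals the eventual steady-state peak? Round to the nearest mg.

2125 mg

f = (1/2)^(13/10) ≈ 0.406126; accumulation ratio R = 1/(1−f) ≈ 1.68386.
Loading dose to hit Cmax,ss on first dose: D_load = D_maint·R ≈ 1262 × 1.68386 ≈ 2125.03 mg.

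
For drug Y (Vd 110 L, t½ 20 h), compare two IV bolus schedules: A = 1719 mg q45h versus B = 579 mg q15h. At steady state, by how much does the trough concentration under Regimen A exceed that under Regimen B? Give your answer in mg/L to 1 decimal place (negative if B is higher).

-3.6 mg/L

Regimen A: f = (1/2)^(45/20) ≈ 0.2102; Cmin,ss = (1719/110)·f/(1−f) ≈ 4.159 mg/L.
Regimen B: f = (1/2)^(15/20) ≈ 0.5946; Cmin,ss = (579/110)·f/(1−f) ≈ 7.720 mg/L.
Difference ≈ 4.159 − 7.720 ≈ -3.561 mg/L.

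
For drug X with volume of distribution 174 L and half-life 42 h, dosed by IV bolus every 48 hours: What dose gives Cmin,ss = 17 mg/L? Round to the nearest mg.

τ/t½ = 48/42 ≈ 1.1429, so f = (1/2)^(48/42) ≈ 0.452862.
Cmin,ss = (D/Vd)·f/(1−f), so D = Cmin,ss·Vd·(1−f)/f.
D = 17 × 174 × (1−f)/f ≈ 17 × 174 × 1.20818 ≈ 3573.80 mg.

3574 mg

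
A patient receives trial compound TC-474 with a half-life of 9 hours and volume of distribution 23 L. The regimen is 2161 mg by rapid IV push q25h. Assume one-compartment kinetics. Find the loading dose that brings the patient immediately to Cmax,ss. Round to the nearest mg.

f = (1/2)^(25/9) ≈ 0.145816; accumulation ratio R = 1/(1−f) ≈ 1.17071.
Loading dose to hit Cmax,ss on first dose: D_load = D_maint·R ≈ 2161 × 1.17071 ≈ 2529.90 mg.

2530 mg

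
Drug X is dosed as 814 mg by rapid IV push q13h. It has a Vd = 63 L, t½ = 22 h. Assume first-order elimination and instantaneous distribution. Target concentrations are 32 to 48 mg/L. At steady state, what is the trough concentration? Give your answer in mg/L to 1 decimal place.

25.5 mg/L

Over one 13-h interval, 13/22 ≈ 0.59091 half-lives elapse, leaving f ≈ 0.6639 of each dose.
Accumulation ratio R = 1/(1 − f) ≈ 1/0.3361 ≈ 2.9753.
Single-dose peak C₀ = D/Vd = 814/63 ≈ 12.921 mg/L.
Cmax,ss = C₀/(1 − f) ≈ 12.921/0.3361 ≈ 38.444 mg/L.
Steady-state trough Cmin,ss = Cmax,ss·f ≈ 38.444 × 0.6639 ≈ 25.523 mg/L.
Trough 25.5 mg/L vs MEC 32 mg/L: subtherapeutic.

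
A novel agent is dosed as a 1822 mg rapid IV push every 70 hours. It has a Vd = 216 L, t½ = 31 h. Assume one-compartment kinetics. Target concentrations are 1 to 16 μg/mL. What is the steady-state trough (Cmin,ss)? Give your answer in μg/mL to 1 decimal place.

2.2 μg/mL

τ/t½ = 70/31 ≈ 2.2581, so fraction remaining f = (1/2)^(70/31) ≈ 0.2091.
At steady state, accumulation factor R = 1/(1 − e^(−kτ)) ≈ 1.2644.
Each bolus raises the concentration by D/Vd = 1822/216 ≈ 8.435 μg/mL.
Cmax,ss = C₀/(1 − f) ≈ 8.435/0.7909 ≈ 10.665 μg/mL.
One interval later, Cmin,ss = Cmax,ss·e^(−kτ) ≈ 10.665 × 0.2091 ≈ 2.230 μg/mL.
Trough 2.2 μg/mL vs MEC 1 μg/mL: adequate.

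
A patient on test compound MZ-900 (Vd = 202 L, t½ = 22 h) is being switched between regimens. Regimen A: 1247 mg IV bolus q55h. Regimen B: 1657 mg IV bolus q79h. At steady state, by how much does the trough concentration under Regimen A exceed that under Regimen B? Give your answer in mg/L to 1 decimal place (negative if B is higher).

Regimen A: f = (1/2)^(55/22) ≈ 0.1768; Cmin,ss = (1247/202)·f/(1−f) ≈ 1.326 mg/L.
Regimen B: f = (1/2)^(79/22) ≈ 0.0830; Cmin,ss = (1657/202)·f/(1−f) ≈ 0.742 mg/L.
Difference ≈ 1.326 − 0.742 ≈ 0.584 mg/L.

0.6 mg/L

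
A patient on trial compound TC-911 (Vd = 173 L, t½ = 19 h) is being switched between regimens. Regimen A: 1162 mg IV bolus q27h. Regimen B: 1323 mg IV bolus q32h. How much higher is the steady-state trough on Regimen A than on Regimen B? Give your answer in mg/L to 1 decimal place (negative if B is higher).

0.5 mg/L

Regimen A: f = (1/2)^(27/19) ≈ 0.3734; Cmin,ss = (1162/173)·f/(1−f) ≈ 4.003 mg/L.
Regimen B: f = (1/2)^(32/19) ≈ 0.3112; Cmin,ss = (1323/173)·f/(1−f) ≈ 3.455 mg/L.
Difference ≈ 4.003 − 3.455 ≈ 0.548 mg/L.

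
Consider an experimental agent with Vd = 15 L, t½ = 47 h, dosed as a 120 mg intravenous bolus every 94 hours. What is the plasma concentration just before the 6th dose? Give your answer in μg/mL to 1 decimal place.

f = (1/2)^(τ/t½) = (1/2)^(94/47) ≈ 0.2500.
C₀ = D/Vd = 120/15 ≈ 8.000 μg/mL.
Before the 6th dose, 5 doses have been given. Superposition: Cmin = C₀·(f + f² + … + f^5).
≈ 8.000 × (0.2500 + 0.0625 + 0.0156 + 0.0039 + 0.0010) ≈ 8.000 × 0.3330 ≈ 2.664 μg/mL.

2.7 μg/mL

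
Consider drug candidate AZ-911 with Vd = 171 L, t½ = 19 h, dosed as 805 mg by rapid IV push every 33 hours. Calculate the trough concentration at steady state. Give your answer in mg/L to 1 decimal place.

2.0 mg/L

τ/t½ = 33/19 ≈ 1.7368, so fraction remaining f = (1/2)^(33/19) ≈ 0.3000.
At steady state, accumulation factor R = 1/(1 − e^(−kτ)) ≈ 1.4286.
Each bolus raises the concentration by D/Vd = 805/171 ≈ 4.708 mg/L.
Steady-state peak Cmax,ss = C₀·R ≈ 4.708 × 1.4286 ≈ 6.726 mg/L.
Steady-state trough Cmin,ss = Cmax,ss·f ≈ 6.726 × 0.3000 ≈ 2.018 mg/L.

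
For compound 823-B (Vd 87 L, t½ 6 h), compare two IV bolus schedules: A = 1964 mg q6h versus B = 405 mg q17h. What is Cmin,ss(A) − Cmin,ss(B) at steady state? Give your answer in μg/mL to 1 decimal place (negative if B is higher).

Regimen A: f = (1/2)^(6/6) ≈ 0.5000; Cmin,ss = (1964/87)·f/(1−f) ≈ 22.575 μg/mL.
Regimen B: f = (1/2)^(17/6) ≈ 0.1403; Cmin,ss = (405/87)·f/(1−f) ≈ 0.760 μg/mL.
Difference ≈ 22.575 − 0.760 ≈ 21.815 μg/mL.

21.8 μg/mL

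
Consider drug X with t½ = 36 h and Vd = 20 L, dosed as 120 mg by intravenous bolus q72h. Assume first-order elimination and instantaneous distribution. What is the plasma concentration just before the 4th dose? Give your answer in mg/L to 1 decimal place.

f = (1/2)^(τ/t½) = (1/2)^(72/36) ≈ 0.2500.
C₀ = D/Vd = 120/20 ≈ 6.000 mg/L.
Before the 4th dose, 3 doses have been given. Superposition: Cmin = C₀·(f + f² + … + f^3).
≈ 6.000 × (0.2500 + 0.0625 + 0.0156) ≈ 6.000 × 0.3281 ≈ 1.969 mg/L.

2.0 mg/L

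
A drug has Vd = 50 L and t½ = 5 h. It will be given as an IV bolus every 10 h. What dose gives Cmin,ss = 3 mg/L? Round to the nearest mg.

τ/t½ = 10/5 ≈ 2, so f = (1/2)^(10/5) ≈ 0.250000.
Cmin,ss = (D/Vd)·f/(1−f), so D = Cmin,ss·Vd·(1−f)/f.
D = 3 × 50 × (1−f)/f ≈ 3 × 50 × 3.00000 ≈ 450.00 mg.

450 mg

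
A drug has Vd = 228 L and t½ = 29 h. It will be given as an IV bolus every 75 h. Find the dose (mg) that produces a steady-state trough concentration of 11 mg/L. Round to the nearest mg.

τ/t½ = 75/29 ≈ 2.5862, so f = (1/2)^(75/29) ≈ 0.166523.
Cmin,ss = (D/Vd)·f/(1−f), so D = Cmin,ss·Vd·(1−f)/f.
D = 11 × 228 × (1−f)/f ≈ 11 × 228 × 5.00518 ≈ 12552.99 mg.

12553 mg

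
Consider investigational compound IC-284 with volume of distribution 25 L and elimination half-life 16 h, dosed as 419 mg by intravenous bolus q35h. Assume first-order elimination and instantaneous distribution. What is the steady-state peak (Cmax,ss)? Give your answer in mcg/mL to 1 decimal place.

21.5 mcg/mL

τ/t½ = 35/16 ≈ 2.1875, so fraction remaining f = (1/2)^(35/16) ≈ 0.2195.
At steady state, accumulation factor R = 1/(1 − e^(−kτ)) ≈ 1.2812.
Single-dose peak C₀ = D/Vd = 419/25 ≈ 16.760 mcg/mL.
Cmax,ss = C₀/(1 − f) ≈ 16.760/0.7805 ≈ 21.473 mcg/mL.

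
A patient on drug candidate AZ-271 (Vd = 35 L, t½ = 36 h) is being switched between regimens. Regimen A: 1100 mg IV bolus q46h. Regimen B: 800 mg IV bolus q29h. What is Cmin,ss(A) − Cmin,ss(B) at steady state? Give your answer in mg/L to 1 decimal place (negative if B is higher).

Regimen A: f = (1/2)^(46/36) ≈ 0.4124; Cmin,ss = (1100/35)·f/(1−f) ≈ 22.058 mg/L.
Regimen B: f = (1/2)^(29/36) ≈ 0.5721; Cmin,ss = (800/35)·f/(1−f) ≈ 30.560 mg/L.
Difference ≈ 22.058 − 30.560 ≈ -8.502 mg/L.

-8.5 mg/L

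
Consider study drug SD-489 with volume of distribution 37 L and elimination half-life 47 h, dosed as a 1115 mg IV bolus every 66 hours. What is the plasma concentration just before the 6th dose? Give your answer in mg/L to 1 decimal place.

f = (1/2)^(τ/t½) = (1/2)^(66/47) ≈ 0.3778.
C₀ = D/Vd = 1115/37 ≈ 30.135 mg/L.
Before the 6th dose, 5 doses have been given. Superposition: Cmin = C₀·(f + f² + … + f^5).
≈ 30.135 × (0.3778 + 0.1427 + 0.0539 + 0.0204 + 0.0077) ≈ 30.135 × 0.6025 ≈ 18.156 mg/L.

18.2 mg/L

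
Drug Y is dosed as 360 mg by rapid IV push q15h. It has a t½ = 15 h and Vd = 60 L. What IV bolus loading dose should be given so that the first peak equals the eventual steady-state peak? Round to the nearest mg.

720 mg

f = (1/2)^(15/15) ≈ 0.500000; accumulation ratio R = 1/(1−f) ≈ 2.00000.
Loading dose to hit Cmax,ss on first dose: D_load = D_maint·R ≈ 360 × 2.00000 ≈ 720.00 mg.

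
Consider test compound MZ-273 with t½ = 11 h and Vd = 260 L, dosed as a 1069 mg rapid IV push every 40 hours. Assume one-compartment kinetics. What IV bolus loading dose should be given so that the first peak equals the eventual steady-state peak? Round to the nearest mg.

f = (1/2)^(40/11) ≈ 0.080417; accumulation ratio R = 1/(1−f) ≈ 1.08745.
Loading dose to hit Cmax,ss on first dose: D_load = D_maint·R ≈ 1069 × 1.08745 ≈ 1162.48 mg.

1162 mg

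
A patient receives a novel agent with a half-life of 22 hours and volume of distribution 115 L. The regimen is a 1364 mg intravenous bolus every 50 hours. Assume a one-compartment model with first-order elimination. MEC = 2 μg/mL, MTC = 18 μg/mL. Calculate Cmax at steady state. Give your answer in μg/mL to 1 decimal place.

k = ln2/t½ = ln2/22 ≈ 0.031507 h⁻¹; fraction remaining f = e^(−kτ) = e^(−0.031507×50) ≈ 0.2069.
Accumulation ratio R = 1/(1 − f) ≈ 1/0.7931 ≈ 1.2609.
Single-dose peak C₀ = D/Vd = 1364/115 ≈ 11.861 μg/mL.
Steady-state peak Cmax,ss = C₀·R ≈ 11.861 × 1.2609 ≈ 14.956 μg/mL.
Peak 15.0 μg/mL vs MTC 18 μg/mL: below toxic threshold.

15.0 μg/mL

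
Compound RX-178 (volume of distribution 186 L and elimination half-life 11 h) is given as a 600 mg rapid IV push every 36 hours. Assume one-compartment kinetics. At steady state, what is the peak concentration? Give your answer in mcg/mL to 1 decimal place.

k = ln2/t½ = ln2/11 ≈ 0.063013 h⁻¹; fraction remaining f = e^(−kτ) = e^(−0.063013×36) ≈ 0.1035.
At steady state, accumulation factor R = 1/(1 − e^(−kτ)) ≈ 1.1154.
Single-dose peak C₀ = D/Vd = 600/186 ≈ 3.226 mcg/mL.
Steady-state peak Cmax,ss = C₀·R ≈ 3.226 × 1.1154 ≈ 3.598 mcg/mL.

3.6 mcg/mL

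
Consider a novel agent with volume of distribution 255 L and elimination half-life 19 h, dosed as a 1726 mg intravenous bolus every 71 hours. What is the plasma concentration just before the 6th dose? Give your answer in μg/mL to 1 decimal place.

f = (1/2)^(τ/t½) = (1/2)^(71/19) ≈ 0.0750.
C₀ = D/Vd = 1726/255 ≈ 6.769 μg/mL.
Before the 6th dose, 5 doses have been given. Superposition: Cmin = C₀·(f + f² + … + f^5).
≈ 6.769 × (0.0750 + 0.0056 + 0.0004 + 0.0000 + 0.0000) ≈ 6.769 × 0.0810 ≈ 0.548 μg/mL.

0.5 μg/mL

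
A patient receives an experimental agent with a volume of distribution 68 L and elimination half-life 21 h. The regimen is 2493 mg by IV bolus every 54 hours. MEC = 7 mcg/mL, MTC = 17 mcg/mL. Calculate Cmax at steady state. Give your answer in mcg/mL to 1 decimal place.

44.1 mcg/mL

k = ln2/t½ = ln2/21 ≈ 0.033007 h⁻¹; fraction remaining f = e^(−kτ) = e^(−0.033007×54) ≈ 0.1682.
Accumulation ratio R = 1/(1 − f) ≈ 1/0.8318 ≈ 1.2022.
Each bolus raises the concentration by D/Vd = 2493/68 ≈ 36.662 mcg/mL.
Steady-state peak Cmax,ss = C₀·R ≈ 36.662 × 1.2022 ≈ 44.075 mcg/mL.
Peak 44.1 mcg/mL vs MTC 17 mcg/mL: exceeds toxic threshold.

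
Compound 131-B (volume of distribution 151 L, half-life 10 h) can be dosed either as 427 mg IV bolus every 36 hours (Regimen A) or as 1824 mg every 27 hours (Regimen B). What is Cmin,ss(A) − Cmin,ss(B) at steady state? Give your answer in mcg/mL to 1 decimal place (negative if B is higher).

-1.9 mcg/mL

Regimen A: f = (1/2)^(36/10) ≈ 0.0825; Cmin,ss = (427/151)·f/(1−f) ≈ 0.254 mcg/mL.
Regimen B: f = (1/2)^(27/10) ≈ 0.1539; Cmin,ss = (1824/151)·f/(1−f) ≈ 2.197 mcg/mL.
Difference ≈ 0.254 − 2.197 ≈ -1.943 mcg/mL.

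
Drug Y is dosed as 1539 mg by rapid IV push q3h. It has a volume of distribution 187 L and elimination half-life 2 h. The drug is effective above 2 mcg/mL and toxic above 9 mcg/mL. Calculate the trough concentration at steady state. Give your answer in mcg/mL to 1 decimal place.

k = ln2/t½ = ln2/2 ≈ 0.346574 h⁻¹; fraction remaining f = e^(−kτ) = e^(−0.346574×3) ≈ 0.3536.
Accumulation ratio R = 1/(1 − f) ≈ 1/0.6464 ≈ 1.5470.
Each bolus raises the concentration by D/Vd = 1539/187 ≈ 8.230 mcg/mL.
Cmax,ss = C₀/(1 − f) ≈ 8.230/0.6464 ≈ 12.732 mcg/mL.
Steady-state trough Cmin,ss = Cmax,ss·f ≈ 12.732 × 0.3536 ≈ 4.502 mcg/mL.
Trough 4.5 mcg/mL vs MEC 2 mcg/mL: adequate.

4.5 mcg/mL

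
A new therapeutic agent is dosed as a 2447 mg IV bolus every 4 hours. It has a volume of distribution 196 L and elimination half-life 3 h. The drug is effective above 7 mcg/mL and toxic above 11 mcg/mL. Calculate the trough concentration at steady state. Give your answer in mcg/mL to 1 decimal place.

8.2 mcg/mL

k = ln2/t½ = ln2/3 ≈ 0.231049 h⁻¹; fraction remaining f = e^(−kτ) = e^(−0.231049×4) ≈ 0.3969.
At steady state, accumulation factor R = 1/(1 − e^(−kτ)) ≈ 1.6581.
Single-dose peak C₀ = D/Vd = 2447/196 ≈ 12.485 mcg/mL.
Cmax,ss = C₀/(1 − f) ≈ 12.485/0.6031 ≈ 20.701 mcg/mL.
Steady-state trough Cmin,ss = Cmax,ss·f ≈ 20.701 × 0.3969 ≈ 8.216 mcg/mL.
Trough 8.2 mcg/mL vs MEC 7 mcg/mL: adequate.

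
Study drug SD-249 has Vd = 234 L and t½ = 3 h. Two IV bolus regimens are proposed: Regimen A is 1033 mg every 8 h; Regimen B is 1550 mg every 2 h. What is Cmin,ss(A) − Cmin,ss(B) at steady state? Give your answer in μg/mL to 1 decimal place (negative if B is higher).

-10.5 μg/mL

Regimen A: f = (1/2)^(8/3) ≈ 0.1575; Cmin,ss = (1033/234)·f/(1−f) ≈ 0.825 μg/mL.
Regimen B: f = (1/2)^(2/3) ≈ 0.6300; Cmin,ss = (1550/234)·f/(1−f) ≈ 11.279 μg/mL.
Difference ≈ 0.825 − 11.279 ≈ -10.454 μg/mL.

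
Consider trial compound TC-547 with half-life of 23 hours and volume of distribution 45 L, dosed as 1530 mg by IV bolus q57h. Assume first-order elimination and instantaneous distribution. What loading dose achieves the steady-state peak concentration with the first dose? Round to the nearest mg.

f = (1/2)^(57/23) ≈ 0.179461; accumulation ratio R = 1/(1−f) ≈ 1.21871.
Loading dose to hit Cmax,ss on first dose: D_load = D_maint·R ≈ 1530 × 1.21871 ≈ 1864.63 mg.

1865 mg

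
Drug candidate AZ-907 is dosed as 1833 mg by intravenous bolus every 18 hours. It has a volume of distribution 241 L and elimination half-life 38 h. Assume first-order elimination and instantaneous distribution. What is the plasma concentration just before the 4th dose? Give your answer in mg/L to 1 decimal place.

f = (1/2)^(τ/t½) = (1/2)^(18/38) ≈ 0.7201.
C₀ = D/Vd = 1833/241 ≈ 7.606 mg/L.
Before the 4th dose, 3 doses have been given. Superposition: Cmin = C₀·(f + f² + … + f^3).
≈ 7.606 × (0.7201 + 0.5185 + 0.3734) ≈ 7.606 × 1.6120 ≈ 12.261 mg/L.

12.3 mg/L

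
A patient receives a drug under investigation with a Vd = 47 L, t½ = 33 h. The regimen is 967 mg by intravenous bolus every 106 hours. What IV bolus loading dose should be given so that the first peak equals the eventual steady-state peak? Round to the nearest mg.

1084 mg

f = (1/2)^(106/33) ≈ 0.107908; accumulation ratio R = 1/(1−f) ≈ 1.12096.
Loading dose to hit Cmax,ss on first dose: D_load = D_maint·R ≈ 967 × 1.12096 ≈ 1083.97 mg.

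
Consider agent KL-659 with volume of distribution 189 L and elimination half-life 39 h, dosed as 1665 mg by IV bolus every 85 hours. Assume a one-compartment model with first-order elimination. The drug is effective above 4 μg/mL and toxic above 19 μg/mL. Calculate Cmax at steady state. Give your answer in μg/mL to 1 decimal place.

11.3 μg/mL

τ/t½ = 85/39 ≈ 2.1795, so fraction remaining f = (1/2)^(85/39) ≈ 0.2208.
Accumulation ratio R = 1/(1 − f) ≈ 1/0.7792 ≈ 1.2834.
Each bolus raises the concentration by D/Vd = 1665/189 ≈ 8.810 μg/mL.
Steady-state peak Cmax,ss = C₀·R ≈ 8.810 × 1.2834 ≈ 11.307 μg/mL.
Peak 11.3 μg/mL vs MTC 19 μg/mL: below toxic threshold.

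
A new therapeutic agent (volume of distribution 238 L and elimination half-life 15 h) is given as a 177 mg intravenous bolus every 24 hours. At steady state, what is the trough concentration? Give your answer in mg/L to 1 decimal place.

Over one 24-h interval, 24/15 ≈ 1.6 half-lives elapse, leaving f ≈ 0.3299 of each dose.
Accumulation ratio R = 1/(1 − f) ≈ 1/0.6701 ≈ 1.4923.
Single-dose peak C₀ = D/Vd = 177/238 ≈ 0.744 mg/L.
Steady-state peak Cmax,ss = C₀·R ≈ 0.744 × 1.4923 ≈ 1.110 mg/L.
Steady-state trough Cmin,ss = Cmax,ss·f ≈ 1.110 × 0.3299 ≈ 0.366 mg/L.

0.4 mg/L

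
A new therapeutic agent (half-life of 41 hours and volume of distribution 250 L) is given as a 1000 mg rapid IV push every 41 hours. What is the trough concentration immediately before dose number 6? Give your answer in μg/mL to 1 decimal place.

f = (1/2)^(τ/t½) = (1/2)^(41/41) ≈ 0.5000.
C₀ = D/Vd = 1000/250 ≈ 4.000 μg/mL.
Before the 6th dose, 5 doses have been given. Superposition: Cmin = C₀·(f + f² + … + f^5).
≈ 4.000 × (0.5000 + 0.2500 + 0.1250 + 0.0625 + 0.0313) ≈ 4.000 × 0.9688 ≈ 3.875 μg/mL.

3.9 μg/mL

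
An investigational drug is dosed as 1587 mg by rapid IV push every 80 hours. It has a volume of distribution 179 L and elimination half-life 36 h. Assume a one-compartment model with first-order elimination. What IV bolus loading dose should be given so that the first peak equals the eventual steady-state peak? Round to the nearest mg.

2020 mg

f = (1/2)^(80/36) ≈ 0.214311; accumulation ratio R = 1/(1−f) ≈ 1.27277.
Loading dose to hit Cmax,ss on first dose: D_load = D_maint·R ≈ 1587 × 1.27277 ≈ 2019.89 mg.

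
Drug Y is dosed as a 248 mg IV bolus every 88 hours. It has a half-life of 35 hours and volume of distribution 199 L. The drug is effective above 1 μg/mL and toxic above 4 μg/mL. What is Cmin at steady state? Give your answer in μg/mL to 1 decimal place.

k = ln2/t½ = ln2/35 ≈ 0.019804 h⁻¹; fraction remaining f = e^(−kτ) = e^(−0.019804×88) ≈ 0.1750.
Accumulation ratio R = 1/(1 − f) ≈ 1/0.8250 ≈ 1.2121.
Single-dose peak C₀ = D/Vd = 248/199 ≈ 1.246 μg/mL.
Steady-state peak Cmax,ss = C₀·R ≈ 1.246 × 1.2121 ≈ 1.510 μg/mL.
One interval later, Cmin,ss = Cmax,ss·e^(−kτ) ≈ 1.510 × 0.1750 ≈ 0.264 μg/mL.
Trough 0.3 μg/mL vs MEC 1 μg/mL: subtherapeutic.

0.3 μg/mL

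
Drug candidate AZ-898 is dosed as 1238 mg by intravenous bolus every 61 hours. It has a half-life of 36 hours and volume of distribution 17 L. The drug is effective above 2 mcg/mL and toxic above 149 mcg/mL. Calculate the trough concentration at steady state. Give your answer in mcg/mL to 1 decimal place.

32.6 mcg/mL

k = ln2/t½ = ln2/36 ≈ 0.019254 h⁻¹; fraction remaining f = e^(−kτ) = e^(−0.019254×61) ≈ 0.3090.
Accumulation ratio R = 1/(1 − f) ≈ 1/0.6910 ≈ 1.4472.
Single-dose peak C₀ = D/Vd = 1238/17 ≈ 72.824 mcg/mL.
Cmax,ss = C₀/(1 − f) ≈ 72.824/0.6910 ≈ 105.389 mcg/mL.
Steady-state trough Cmin,ss = Cmax,ss·f ≈ 105.389 × 0.3090 ≈ 32.565 mcg/mL.
Trough 32.6 mcg/mL vs MEC 2 mcg/mL: adequate.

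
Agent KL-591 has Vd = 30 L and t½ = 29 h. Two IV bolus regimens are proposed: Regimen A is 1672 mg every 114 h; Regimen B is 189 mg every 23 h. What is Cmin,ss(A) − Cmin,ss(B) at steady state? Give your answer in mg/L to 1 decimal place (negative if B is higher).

-4.7 mg/L

Regimen A: f = (1/2)^(114/29) ≈ 0.0656; Cmin,ss = (1672/30)·f/(1−f) ≈ 3.913 mg/L.
Regimen B: f = (1/2)^(23/29) ≈ 0.5771; Cmin,ss = (189/30)·f/(1−f) ≈ 8.597 mg/L.
Difference ≈ 3.913 − 8.597 ≈ -4.684 mg/L.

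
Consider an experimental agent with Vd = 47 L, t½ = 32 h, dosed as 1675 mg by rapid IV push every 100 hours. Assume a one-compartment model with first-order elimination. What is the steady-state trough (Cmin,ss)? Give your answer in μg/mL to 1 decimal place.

4.6 μg/mL

Over one 100-h interval, 100/32 ≈ 3.125 half-lives elapse, leaving f ≈ 0.1146 of each dose.
Each bolus raises the concentration by D/Vd = 1675/47 ≈ 35.638 μg/mL.
Steady-state trough Cmin,ss = C₀·f/(1−f) ≈ 35.638 × 0.1146/0.8854 ≈ 4.613 μg/mL.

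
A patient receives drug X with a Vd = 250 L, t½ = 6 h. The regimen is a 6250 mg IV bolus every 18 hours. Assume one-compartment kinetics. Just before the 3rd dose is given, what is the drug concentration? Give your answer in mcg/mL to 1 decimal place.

3.5 mcg/mL

f = (1/2)^(τ/t½) = (1/2)^(18/6) ≈ 0.1250.
C₀ = D/Vd = 6250/250 ≈ 25.000 mcg/mL.
Before the 3rd dose, 2 doses have been given. Superposition: Cmin = C₀·(f + f²).
≈ 25.000 × (0.1250 + 0.0156) ≈ 25.000 × 0.1406 ≈ 3.515 mcg/mL.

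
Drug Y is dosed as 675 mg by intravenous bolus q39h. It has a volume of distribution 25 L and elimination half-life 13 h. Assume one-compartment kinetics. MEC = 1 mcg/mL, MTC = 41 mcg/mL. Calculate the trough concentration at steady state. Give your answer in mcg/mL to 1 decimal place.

3.9 mcg/mL

τ = 39 h = 3 half-lives, so f = (1/2)^3 = 0.125.
Accumulation ratio R = 1/(1 − f) = 1/0.875 = 8/7.
Single-dose peak C₀ = D/Vd = 675/25 = 27 mcg/mL.
Steady-state peak Cmax,ss = C₀·R = 27 × 8/7 ≈ 30.857 mcg/mL.
Steady-state trough Cmin,ss = Cmax,ss·f ≈ 30.857 × 0.125 ≈ 3.857 mcg/mL.
Trough 3.9 mcg/mL vs MEC 1 mcg/mL: adequate.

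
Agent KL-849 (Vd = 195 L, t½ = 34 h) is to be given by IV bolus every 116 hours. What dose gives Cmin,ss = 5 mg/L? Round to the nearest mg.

τ/t½ = 116/34 ≈ 3.4118, so f = (1/2)^(116/34) ≈ 0.093963.
Cmin,ss = (D/Vd)·f/(1−f), so D = Cmin,ss·Vd·(1−f)/f.
D = 5 × 195 × (1−f)/f ≈ 5 × 195 × 9.64249 ≈ 9401.43 mg.

9401 mg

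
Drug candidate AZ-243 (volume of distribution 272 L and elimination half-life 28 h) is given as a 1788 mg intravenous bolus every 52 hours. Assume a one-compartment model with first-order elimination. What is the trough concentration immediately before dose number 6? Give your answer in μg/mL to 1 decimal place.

2.5 μg/mL

f = (1/2)^(τ/t½) = (1/2)^(52/28) ≈ 0.2760.
C₀ = D/Vd = 1788/272 ≈ 6.574 μg/mL.
Before the 6th dose, 5 doses have been given. Superposition: Cmin = C₀·(f + f² + … + f^5).
≈ 6.574 × (0.2760 + 0.0762 + 0.0210 + 0.0058 + 0.0016) ≈ 6.574 × 0.3806 ≈ 2.502 μg/mL.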